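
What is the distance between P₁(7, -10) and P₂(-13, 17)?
Using the distance formula: d = sqrt((x₂-x₁)² + (y₂-y₁)²)
dx = (-13) - 7 = -20
dy = 17 - (-10) = 27
d = sqrt((-20)² + 27²) = sqrt(400 + 729) = sqrt(1129) = 33.60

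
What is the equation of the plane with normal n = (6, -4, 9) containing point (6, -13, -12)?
d = n·P = (6)(6) + (-4)(-13) + (9)(-12) = -20
Plane: 6x - 4y + 9z = -20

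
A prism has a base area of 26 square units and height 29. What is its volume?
Volume = base area * height
Volume = 26 * 29
Volume = 754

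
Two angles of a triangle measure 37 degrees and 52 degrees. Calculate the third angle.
Sum of angles in a triangle = 180 degrees
Third angle = 180 - 37 - 52
Third angle = 91 degrees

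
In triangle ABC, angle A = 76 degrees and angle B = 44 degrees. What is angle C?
Sum of angles in a triangle = 180 degrees
Third angle = 180 - 76 - 44
Third angle = 60 degrees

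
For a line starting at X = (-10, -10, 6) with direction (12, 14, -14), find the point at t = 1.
P(1) = (-10 + 12(1), -10 + 14(1), 6 + (-14)(1)) = (2, 4, -8)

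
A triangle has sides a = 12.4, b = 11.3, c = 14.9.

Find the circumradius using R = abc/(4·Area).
s = (a+b+c)/2 = 19.3
Area = √(s(s-a)(s-b)(s-c)) = √(19.3·6.9·8·4.4) = 68.4659
R = abc/(4·Area) = (12.4·11.3·14.9)/(4·68.4659) = 2087.788/273.8636 = 7.623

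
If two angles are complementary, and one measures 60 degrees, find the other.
Complementary angles sum to 90 degrees.
Other angle = 90 - 60
Other angle = 30 degrees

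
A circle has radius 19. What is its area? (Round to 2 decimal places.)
Area = pi * r²
Area = pi * 19²
Area = pi * 361
Area = 1134.11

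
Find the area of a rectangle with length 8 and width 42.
Area = length * width
Area = 8 * 42
Area = 336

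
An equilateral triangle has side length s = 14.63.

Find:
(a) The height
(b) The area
(a) Height h = s·√3/2 = 14.63·√3/2 = 12.67
(b) Area = (√3/4)·s² = (√3/4)·14.63² = (√3/4)·214.037 = 92.68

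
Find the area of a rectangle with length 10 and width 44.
Area = length * width
Area = 10 * 44
Area = 440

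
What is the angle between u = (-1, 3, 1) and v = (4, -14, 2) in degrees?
u·v = -44, |u|² = 11, |v|² = 216
cos θ = -44/√2376 ≈ -0.9027
θ ≈ 154.5°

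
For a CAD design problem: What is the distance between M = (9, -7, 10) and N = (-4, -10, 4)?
d = √[(-13)² + (-3)² + (-6)²] = √214 = 14.63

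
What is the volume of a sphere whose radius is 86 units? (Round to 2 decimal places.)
Volume = (4/3) * pi * r³
Volume = (4/3) * pi * 86³
Volume = (4/3) * pi * 636056
Volume = 2664305.14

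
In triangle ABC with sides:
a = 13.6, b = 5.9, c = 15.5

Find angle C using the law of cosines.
cos(C) = (a² + b² - c²)/(2ab)
cos(C) = (13.6² + 5.9² - 15.5²)/(2·13.6·5.9) = -20.48/160.48 = -0.127617
C = arccos(-0.127617) = 97.33°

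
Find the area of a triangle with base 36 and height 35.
Area = (1/2) * base * height
Area = (1/2) * 36 * 35
Area = 630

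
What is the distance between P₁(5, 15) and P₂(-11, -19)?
Using the distance formula: d = sqrt((x₂-x₁)² + (y₂-y₁)²)
dx = (-11) - 5 = -16
dy = (-19) - 15 = -34
d = sqrt((-16)² + (-34)²) = sqrt(256 + 1156) = sqrt(1412) = 37.58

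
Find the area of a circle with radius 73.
Area = pi * r²
Area = pi * 73²
Area = pi * 5329
Area = 16741.55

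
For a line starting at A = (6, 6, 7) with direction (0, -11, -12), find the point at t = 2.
P(2) = (6 + 0(2), 6 + (-11)(2), 7 + (-12)(2)) = (6, -16, -17)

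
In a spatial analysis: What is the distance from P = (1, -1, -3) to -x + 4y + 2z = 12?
d = |(-1)(1) + 4(-1) + 2(-3) - (12)| / √((-1)² + 4² + 2²) = 23/√21 = 5.019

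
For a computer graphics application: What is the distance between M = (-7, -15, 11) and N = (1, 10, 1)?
d = √[(8)² + (25)² + (-10)²] = √789 = 28.09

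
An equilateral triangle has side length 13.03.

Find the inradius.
For an equilateral triangle, r = s/(2√3) where s is the side.
r = 13.03/(2√3) = 13.03/3.464102 = 3.761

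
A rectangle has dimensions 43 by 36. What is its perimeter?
Perimeter = 2 * (length + width)
Perimeter = 2 * (43 + 36)
Perimeter = 2 * 79
Perimeter = 158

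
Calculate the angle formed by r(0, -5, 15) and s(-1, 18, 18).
r·s = 180, |r|² = 250, |s|² = 649
cos θ = 180/√162250 ≈ 0.4469
θ ≈ 63.46°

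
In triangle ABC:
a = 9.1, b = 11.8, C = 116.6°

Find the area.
Using A = ½ab·sin(C):
A = ½·9.1·11.8·sin(116.6°) = ½·107.38·0.894154 = 48.01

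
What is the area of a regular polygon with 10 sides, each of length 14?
For a regular 10-gon with side length s = 14:
Apothem a = s / (2*tan(pi/10)) = 14 / (2*tan(pi/10)) ≈ 21.54378
Perimeter P = 10 * 14 = 140
Area = (1/2) * P * a = (1/2) * 140 * 21.54378 = 1508.06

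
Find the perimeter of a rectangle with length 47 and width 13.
Perimeter = 2 * (length + width)
Perimeter = 2 * (47 + 13)
Perimeter = 2 * 60
Perimeter = 120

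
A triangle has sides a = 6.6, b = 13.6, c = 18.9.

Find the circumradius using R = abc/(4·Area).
s = (a+b+c)/2 = 19.55
Area = √(s(s-a)(s-b)(s-c)) = √(19.55·12.95·5.95·0.65) = 31.2913
R = abc/(4·Area) = (6.6·13.6·18.9)/(4·31.2913) = 1696.464/125.1652 = 13.55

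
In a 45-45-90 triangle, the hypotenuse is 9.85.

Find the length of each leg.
In a 45-45-90 triangle, hypotenuse = leg·√2  →  leg = hypotenuse/√2
leg = 9.85/√2 = 6.965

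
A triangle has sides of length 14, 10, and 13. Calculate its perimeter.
Perimeter = sum of all sides
Perimeter = 14 + 10 + 13
Perimeter = 37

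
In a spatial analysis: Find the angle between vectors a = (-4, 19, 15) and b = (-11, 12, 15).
a·b = 497, |a|² = 602, |b|² = 490
cos θ = 497/√294980 ≈ 0.9151
θ ≈ 23.78°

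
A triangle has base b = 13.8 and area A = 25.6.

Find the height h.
A = ½bh  →  h = 2A/b
h = 2·25.6/13.8 = 3.71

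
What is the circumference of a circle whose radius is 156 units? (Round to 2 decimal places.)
Circumference = 2 * pi * r
Circumference = 2 * pi * 156
Circumference = 980.18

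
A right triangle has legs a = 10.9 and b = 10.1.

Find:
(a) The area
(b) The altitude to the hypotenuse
(a) Area = ½ab = ½·10.9·10.1 = 55.045
(b) Hypotenuse c = √(10.9² + 10.1²) = √220.82 = 14.86
    Area = ½·c·h_c  →  h_c = 2·Area/c = 2·55.045/14.86 = 7.408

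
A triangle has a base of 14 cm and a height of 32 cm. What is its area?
Area = (1/2) * base * height
Area = (1/2) * 14 * 32
Area = 224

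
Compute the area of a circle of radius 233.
Area = pi * r²
Area = pi * 233²
Area = pi * 54289
Area = 170553.92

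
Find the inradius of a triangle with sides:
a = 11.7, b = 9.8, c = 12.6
s = (a+b+c)/2 = (11.7+9.8+12.6)/2 = 17.05
Area = √(s(s-a)(s-b)(s-c)) = √(17.05·5.35·7.25·4.45) = 54.2485
r = Area/s = 54.2485/17.05 = 3.182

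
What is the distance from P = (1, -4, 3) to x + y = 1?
d = |1(1) + 1(-4) + 0(3) - (1)| / √(1² + 1² + 0²) = 4/√2 = 2.828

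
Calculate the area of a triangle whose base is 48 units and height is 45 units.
Area = (1/2) * base * height
Area = (1/2) * 48 * 45
Area = 1080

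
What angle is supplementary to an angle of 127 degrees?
Supplementary angles sum to 180 degrees.
Other angle = 180 - 127
Other angle = 53 degrees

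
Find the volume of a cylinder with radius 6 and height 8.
Volume = pi * r² * h
Volume = pi * 6² * 8
Volume = pi * 36 * 8
Volume = pi * 288
Volume = 904.78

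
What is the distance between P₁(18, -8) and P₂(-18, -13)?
Using the distance formula: d = sqrt((x₂-x₁)² + (y₂-y₁)²)
dx = (-18) - 18 = -36
dy = (-13) - (-8) = -5
d = sqrt((-36)² + (-5)²) = sqrt(1296 + 25) = sqrt(1321) = 36.35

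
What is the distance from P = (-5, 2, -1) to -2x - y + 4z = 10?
d = |(-2)(-5) + (-1)(2) + 4(-1) - (10)| / √((-2)² + (-1)² + 4²) = 6/√21 = 1.309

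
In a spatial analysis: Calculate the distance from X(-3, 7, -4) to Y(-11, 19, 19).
d = √[(-8)² + (12)² + (23)²] = √737 = 27.15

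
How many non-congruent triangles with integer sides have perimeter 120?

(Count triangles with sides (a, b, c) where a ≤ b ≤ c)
With a ≤ b ≤ c and a + b + c = 120, the triangle inequality a + b > c gives c < 120/2, so c ≤ 59.
Iterate a from 1 to ⌊p/3⌋ = 40; for each a, b ranges from a to ⌊(p−a)/2⌋ with c = p − a − b, keeping only c ≥ b.
Triples: (2, 59, 59), (3, 58, 59), (4, 57, 59), …
Count = 300 triangles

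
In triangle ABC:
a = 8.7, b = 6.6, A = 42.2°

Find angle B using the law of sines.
sin(B)/b = sin(A)/a
sin(B) = b·sin(A)/a = 6.6·sin(42.2°)/8.7 = 0.509581
B = arcsin(0.509581) = 30.64°  (b ≤ a, so B ≤ A and the acute solution is unique)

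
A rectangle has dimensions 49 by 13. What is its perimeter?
Perimeter = 2 * (length + width)
Perimeter = 2 * (49 + 13)
Perimeter = 2 * 62
Perimeter = 124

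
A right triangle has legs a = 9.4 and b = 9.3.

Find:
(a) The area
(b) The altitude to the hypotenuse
(a) Area = ½ab = ½·9.4·9.3 = 43.71
(b) Hypotenuse c = √(9.4² + 9.3²) = √174.85 = 13.2231
    Area = ½·c·h_c  →  h_c = 2·Area/c = 2·43.71/13.2231 = 6.611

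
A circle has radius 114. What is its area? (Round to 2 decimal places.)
Area = pi * r²
Area = pi * 114²
Area = pi * 12996
Area = 40828.14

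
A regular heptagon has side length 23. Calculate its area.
For a regular 7-gon with side length s = 23:
Apothem a = s / (2*tan(pi/7)) = 23 / (2*tan(pi/7)) ≈ 23.88
Perimeter P = 7 * 23 = 161
Area = (1/2) * P * a = (1/2) * 161 * 23.88 = 1922.34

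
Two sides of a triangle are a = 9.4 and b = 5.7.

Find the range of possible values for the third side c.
By the triangle inequality: |a - b| < c < a + b
|9.4 - 5.7| < c < 9.4 + 5.7
3.7 < c < 15.1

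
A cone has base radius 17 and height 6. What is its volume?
Volume = (1/3) * pi * r² * h
Volume = (1/3) * pi * 17² * 6
Volume = (1/3) * pi * 289 * 6
Volume = (1/3) * pi * 1734
Volume = 1815.84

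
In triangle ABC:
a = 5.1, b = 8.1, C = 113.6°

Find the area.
Using A = ½ab·sin(C):
A = ½·5.1·8.1·sin(113.6°) = ½·41.31·0.916363 = 18.93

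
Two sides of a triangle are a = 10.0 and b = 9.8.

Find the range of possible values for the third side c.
By the triangle inequality: |a - b| < c < a + b
|10.0 - 9.8| < c < 10.0 + 9.8
0.2 < c < 19.8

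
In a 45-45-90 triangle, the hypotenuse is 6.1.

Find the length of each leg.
In a 45-45-90 triangle, hypotenuse = leg·√2  →  leg = hypotenuse/√2
leg = 6.1/√2 = 4.313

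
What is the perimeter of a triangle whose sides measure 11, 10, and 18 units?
Perimeter = sum of all sides
Perimeter = 11 + 10 + 18
Perimeter = 39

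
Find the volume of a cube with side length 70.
Volume = s³
Volume = 70³
Volume = 343000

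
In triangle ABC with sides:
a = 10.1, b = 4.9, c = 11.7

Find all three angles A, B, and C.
By the law of cosines:
cos(A) = (b² + c² - a²)/(2bc) = 0.513605  →  A = 59.1°
cos(B) = (a² + c² - b²)/(2ac) = 0.909241  →  B = 24.6°
cos(C) = (a² + b² - c²)/(2ab) = -0.109820  →  C = 96.3°
Check: A + B + C = 180.0° ✓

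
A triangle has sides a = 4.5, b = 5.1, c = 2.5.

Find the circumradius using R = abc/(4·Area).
s = (a+b+c)/2 = 6.05
Area = √(s(s-a)(s-b)(s-c)) = √(6.05·1.55·0.95·3.55) = 5.62367
R = abc/(4·Area) = (4.5·5.1·2.5)/(4·5.62367) = 57.375/22.49468 = 2.551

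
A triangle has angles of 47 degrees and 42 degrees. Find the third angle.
Sum of angles in a triangle = 180 degrees
Third angle = 180 - 47 - 42
Third angle = 91 degrees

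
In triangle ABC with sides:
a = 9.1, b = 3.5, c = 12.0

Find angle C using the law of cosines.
cos(C) = (a² + b² - c²)/(2ab)
cos(C) = (9.1² + 3.5² - 12.0²)/(2·9.1·3.5) = -48.94/63.7 = -0.768289
C = arccos(-0.768289) = 140.2°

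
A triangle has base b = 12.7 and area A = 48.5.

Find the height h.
A = ½bh  →  h = 2A/b
h = 2·48.5/12.7 = 7.638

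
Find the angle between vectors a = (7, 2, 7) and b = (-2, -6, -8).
a·b = -82, |a|² = 102, |b|² = 104
cos θ = -82/√10608 ≈ -0.7962
θ ≈ 142.8°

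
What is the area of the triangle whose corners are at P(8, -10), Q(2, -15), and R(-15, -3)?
Using the coordinate formula: Area = (1/2)|x₁(y₂-y₃) + x₂(y₃-y₁) + x₃(y₁-y₂)|
Area = (1/2)|8((-15)-(-3)) + 2((-3)-(-10)) + (-15)((-10)-(-15))|
Area = (1/2)|8*(-12) + 2*7 + (-15)*5|
Area = (1/2)|(-96) + 14 + (-75)|
Area = (1/2)*157 = 78.50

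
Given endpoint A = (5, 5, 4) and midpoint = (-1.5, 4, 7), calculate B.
B = (2×(-1.5) - 5, 2×4 - 5, 2×7 - 4) = (-8, 3, 10)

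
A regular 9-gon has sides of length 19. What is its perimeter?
Perimeter = number of sides * side length
Perimeter = 9 * 19
Perimeter = 171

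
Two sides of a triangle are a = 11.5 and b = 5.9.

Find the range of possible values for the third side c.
By the triangle inequality: |a - b| < c < a + b
|11.5 - 5.9| < c < 11.5 + 5.9
5.6 < c < 17.4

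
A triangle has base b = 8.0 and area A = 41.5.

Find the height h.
A = ½bh  →  h = 2A/b
h = 2·41.5/8.0 = 10.38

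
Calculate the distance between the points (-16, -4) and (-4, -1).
Using the distance formula: d = sqrt((x₂-x₁)² + (y₂-y₁)²)
dx = (-4) - (-16) = 12
dy = (-1) - (-4) = 3
d = sqrt(12² + 3²) = sqrt(144 + 9) = sqrt(153) = 12.37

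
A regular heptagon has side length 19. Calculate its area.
For a regular 7-gon with side length s = 19:
Apothem a = s / (2*tan(pi/7)) = 19 / (2*tan(pi/7)) ≈ 19.72695
Perimeter P = 7 * 19 = 133
Area = (1/2) * P * a = (1/2) * 133 * 19.72695 = 1311.84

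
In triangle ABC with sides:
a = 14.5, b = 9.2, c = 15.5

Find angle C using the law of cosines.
cos(C) = (a² + b² - c²)/(2ab)
cos(C) = (14.5² + 9.2² - 15.5²)/(2·14.5·9.2) = 54.64/266.8 = 0.204798
C = arccos(0.204798) = 78.18°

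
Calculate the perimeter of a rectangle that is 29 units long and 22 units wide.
Perimeter = 2 * (length + width)
Perimeter = 2 * (29 + 22)
Perimeter = 2 * 51
Perimeter = 102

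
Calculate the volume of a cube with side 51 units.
Volume = s³
Volume = 51³
Volume = 132651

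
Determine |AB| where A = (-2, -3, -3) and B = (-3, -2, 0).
d = √[(-1)² + (1)² + (3)²] = √11 = 3.317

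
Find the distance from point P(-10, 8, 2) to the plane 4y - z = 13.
d = |0(-10) + 4(8) + (-1)(2) - (13)| / √(0² + 4² + (-1)²) = 17/√17 = 4.123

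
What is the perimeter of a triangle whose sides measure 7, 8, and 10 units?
Perimeter = sum of all sides
Perimeter = 7 + 8 + 10
Perimeter = 25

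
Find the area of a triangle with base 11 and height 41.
Area = (1/2) * base * height
Area = (1/2) * 11 * 41
Area = 225.50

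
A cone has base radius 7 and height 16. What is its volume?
Volume = (1/3) * pi * r² * h
Volume = (1/3) * pi * 7² * 16
Volume = (1/3) * pi * 49 * 16
Volume = (1/3) * pi * 784
Volume = 821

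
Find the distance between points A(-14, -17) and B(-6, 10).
Using the distance formula: d = sqrt((x₂-x₁)² + (y₂-y₁)²)
dx = (-6) - (-14) = 8
dy = 10 - (-17) = 27
d = sqrt(8² + 27²) = sqrt(64 + 729) = sqrt(793) = 28.16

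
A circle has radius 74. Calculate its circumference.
Circumference = 2 * pi * r
Circumference = 2 * pi * 74
Circumference = 464.96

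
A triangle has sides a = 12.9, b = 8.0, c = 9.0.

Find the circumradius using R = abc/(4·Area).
s = (a+b+c)/2 = 14.95
Area = √(s(s-a)(s-b)(s-c)) = √(14.95·2.05·6.95·5.95) = 35.5999
R = abc/(4·Area) = (12.9·8.0·9.0)/(4·35.5999) = 928.8/142.3996 = 6.522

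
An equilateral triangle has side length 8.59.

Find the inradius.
For an equilateral triangle, r = s/(2√3) where s is the side.
r = 8.59/(2√3) = 8.59/3.464102 = 2.48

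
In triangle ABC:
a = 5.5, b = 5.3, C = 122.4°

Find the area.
Using A = ½ab·sin(C):
A = ½·5.5·5.3·sin(122.4°) = ½·29.15·0.844328 = 12.31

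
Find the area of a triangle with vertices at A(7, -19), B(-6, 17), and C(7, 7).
Using the coordinate formula: Area = (1/2)|x₁(y₂-y₃) + x₂(y₃-y₁) + x₃(y₁-y₂)|
Area = (1/2)|7(17-7) + (-6)(7-(-19)) + 7((-19)-17)|
Area = (1/2)|7*10 + (-6)*26 + 7*(-36)|
Area = (1/2)|70 + (-156) + (-252)|
Area = (1/2)*338 = 169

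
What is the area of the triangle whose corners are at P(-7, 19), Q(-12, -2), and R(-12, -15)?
Using the coordinate formula: Area = (1/2)|x₁(y₂-y₃) + x₂(y₃-y₁) + x₃(y₁-y₂)|
Area = (1/2)|(-7)((-2)-(-15)) + (-12)((-15)-19) + (-12)(19-(-2))|
Area = (1/2)|(-7)*13 + (-12)*(-34) + (-12)*21|
Area = (1/2)|(-91) + 408 + (-252)|
Area = (1/2)*65 = 32.50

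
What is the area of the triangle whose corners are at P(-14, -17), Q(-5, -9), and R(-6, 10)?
Using the coordinate formula: Area = (1/2)|x₁(y₂-y₃) + x₂(y₃-y₁) + x₃(y₁-y₂)|
Area = (1/2)|(-14)((-9)-10) + (-5)(10-(-17)) + (-6)((-17)-(-9))|
Area = (1/2)|(-14)*(-19) + (-5)*27 + (-6)*(-8)|
Area = (1/2)|266 + (-135) + 48|
Area = (1/2)*179 = 89.50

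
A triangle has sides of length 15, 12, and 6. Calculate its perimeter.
Perimeter = sum of all sides
Perimeter = 15 + 12 + 6
Perimeter = 33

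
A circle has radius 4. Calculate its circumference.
Circumference = 2 * pi * r
Circumference = 2 * pi * 4
Circumference = 25.13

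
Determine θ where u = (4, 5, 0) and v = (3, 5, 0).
u·v = 37, |u|² = 41, |v|² = 34
cos θ = 37/√1394 ≈ 0.991
θ ≈ 7.696°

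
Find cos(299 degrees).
cos(299 degrees) = 0.4848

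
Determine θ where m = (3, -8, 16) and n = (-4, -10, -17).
m·n = -204, |m|² = 329, |n|² = 405
cos θ = -204/√133245 ≈ -0.5589
θ ≈ 124.0°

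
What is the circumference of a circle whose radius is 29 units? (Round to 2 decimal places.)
Circumference = 2 * pi * r
Circumference = 2 * pi * 29
Circumference = 182.21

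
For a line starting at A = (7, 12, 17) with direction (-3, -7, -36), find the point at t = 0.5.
P(0.5) = (7 + (-3)(0.5), 12 + (-7)(0.5), 17 + (-36)(0.5)) = (5.5, 8.5, -1)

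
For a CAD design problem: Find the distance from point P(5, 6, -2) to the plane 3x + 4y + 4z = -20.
d = |3(5) + 4(6) + 4(-2) - (-20)| / √(3² + 4² + 4²) = 51/√41 = 7.965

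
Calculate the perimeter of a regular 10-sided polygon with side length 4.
Perimeter = number of sides * side length
Perimeter = 10 * 4
Perimeter = 40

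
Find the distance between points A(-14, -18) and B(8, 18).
Using the distance formula: d = sqrt((x₂-x₁)² + (y₂-y₁)²)
dx = 8 - (-14) = 22
dy = 18 - (-18) = 36
d = sqrt(22² + 36²) = sqrt(484 + 1296) = sqrt(1780) = 42.19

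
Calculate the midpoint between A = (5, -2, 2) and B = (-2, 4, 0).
Midpoint = ((5-2)/2, (-2+4)/2, (2+0)/2) = (1.5, 1, 1)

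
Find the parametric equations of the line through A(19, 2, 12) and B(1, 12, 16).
Direction vector d = B - A = (-18, 10, 4)
x = 19 - 18t, y = 2 + 10t, z = 12 + 4t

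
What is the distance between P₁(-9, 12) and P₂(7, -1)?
Using the distance formula: d = sqrt((x₂-x₁)² + (y₂-y₁)²)
dx = 7 - (-9) = 16
dy = (-1) - 12 = -13
d = sqrt(16² + (-13)²) = sqrt(256 + 169) = sqrt(425) = 20.62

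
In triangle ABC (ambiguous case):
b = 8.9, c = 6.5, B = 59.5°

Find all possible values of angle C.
sin(C)/c = sin(B)/b  →  sin(C) = c·sin(B)/b = 6.5·sin(59.5°)/8.9 = 0.629280
C₁ = arcsin(0.629280) = 39°,  C₂ = 180° - C₁ = 141°
Check C₂: A = 180° - 59.5° - 141° = -20.5° ≤ 0, rejected
C = 39° (one solution)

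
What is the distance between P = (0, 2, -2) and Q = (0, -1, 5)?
d = √[(0)² + (-3)² + (7)²] = √58 = 7.616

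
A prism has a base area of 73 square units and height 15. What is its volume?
Volume = base area * height
Volume = 73 * 15
Volume = 1095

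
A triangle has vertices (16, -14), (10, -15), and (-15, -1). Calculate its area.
Using the coordinate formula: Area = (1/2)|x₁(y₂-y₃) + x₂(y₃-y₁) + x₃(y₁-y₂)|
Area = (1/2)|16((-15)-(-1)) + 10((-1)-(-14)) + (-15)((-14)-(-15))|
Area = (1/2)|16*(-14) + 10*13 + (-15)*1|
Area = (1/2)|(-224) + 130 + (-15)|
Area = (1/2)*109 = 54.50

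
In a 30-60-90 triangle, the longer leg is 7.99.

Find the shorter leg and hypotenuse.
In a 30-60-90 triangle, sides are in ratio 1 : √3 : 2.
Long leg = short leg·√3  →  short leg = 7.99/√3 = 4.613
Hypotenuse = 2·(short leg) = 2·7.99/√3 = 9.226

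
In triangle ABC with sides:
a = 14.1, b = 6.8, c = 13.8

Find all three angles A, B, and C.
By the law of cosines:
cos(A) = (b² + c² - a²)/(2bc) = 0.201780  →  A = 78.36°
cos(B) = (a² + c² - b²)/(2ac) = 0.881411  →  B = 28.19°
cos(C) = (a² + b² - c²)/(2ab) = 0.284783  →  C = 73.45°
Check: A + B + C = 180.0° ✓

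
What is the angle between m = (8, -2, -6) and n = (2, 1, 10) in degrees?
m·n = -46, |m|² = 104, |n|² = 105
cos θ = -46/√10920 ≈ -0.4402
θ ≈ 116.1°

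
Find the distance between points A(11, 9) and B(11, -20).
Using the distance formula: d = sqrt((x₂-x₁)² + (y₂-y₁)²)
dx = 11 - 11 = 0
dy = (-20) - 9 = -29
d = sqrt(0² + (-29)²) = sqrt(0 + 841) = sqrt(841) = 29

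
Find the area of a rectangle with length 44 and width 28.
Area = length * width
Area = 44 * 28
Area = 1232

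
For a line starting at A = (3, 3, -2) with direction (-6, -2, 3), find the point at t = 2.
P(2) = (3 + (-6)(2), 3 + (-2)(2), -2 + 3(2)) = (-9, -1, 4)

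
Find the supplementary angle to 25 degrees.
Supplementary angles sum to 180 degrees.
Other angle = 180 - 25
Other angle = 155 degrees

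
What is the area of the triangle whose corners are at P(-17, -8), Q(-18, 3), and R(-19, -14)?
Using the coordinate formula: Area = (1/2)|x₁(y₂-y₃) + x₂(y₃-y₁) + x₃(y₁-y₂)|
Area = (1/2)|(-17)(3-(-14)) + (-18)((-14)-(-8)) + (-19)((-8)-3)|
Area = (1/2)|(-17)*17 + (-18)*(-6) + (-19)*(-11)|
Area = (1/2)|(-289) + 108 + 209|
Area = (1/2)*28 = 14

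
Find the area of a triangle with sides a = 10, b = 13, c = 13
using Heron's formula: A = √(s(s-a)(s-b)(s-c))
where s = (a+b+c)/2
s = (10+13+13)/2 = 18
A = √(18·8·5·5) = √3600 = 60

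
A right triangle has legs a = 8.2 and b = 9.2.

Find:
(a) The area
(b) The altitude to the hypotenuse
(a) Area = ½ab = ½·8.2·9.2 = 37.72
(b) Hypotenuse c = √(8.2² + 9.2²) = √151.88 = 12.324
    Area = ½·c·h_c  →  h_c = 2·Area/c = 2·37.72/12.324 = 6.121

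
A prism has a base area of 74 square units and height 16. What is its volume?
Volume = base area * height
Volume = 74 * 16
Volume = 1184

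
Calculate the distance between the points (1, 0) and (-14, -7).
Using the distance formula: d = sqrt((x₂-x₁)² + (y₂-y₁)²)
dx = (-14) - 1 = -15
dy = (-7) - 0 = -7
d = sqrt((-15)² + (-7)²) = sqrt(225 + 49) = sqrt(274) = 16.55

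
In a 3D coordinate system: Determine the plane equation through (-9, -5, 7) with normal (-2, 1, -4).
d = n·P = (-2)(-9) + (1)(-5) + (-4)(7) = -15
Plane: -2x + y - 4z = -15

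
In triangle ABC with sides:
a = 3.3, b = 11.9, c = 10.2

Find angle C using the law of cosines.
cos(C) = (a² + b² - c²)/(2ab)
cos(C) = (3.3² + 11.9² - 10.2²)/(2·3.3·11.9) = 48.46/78.54 = 0.617010
C = arccos(0.617010) = 51.9°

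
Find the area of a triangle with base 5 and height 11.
Area = (1/2) * base * height
Area = (1/2) * 5 * 11
Area = 27.50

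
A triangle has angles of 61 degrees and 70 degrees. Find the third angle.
Sum of angles in a triangle = 180 degrees
Third angle = 180 - 61 - 70
Third angle = 49 degrees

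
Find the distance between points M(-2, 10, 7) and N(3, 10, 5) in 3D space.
d = √[(5)² + (0)² + (-2)²] = √29 = 5.385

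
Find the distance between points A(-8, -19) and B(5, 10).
Using the distance formula: d = sqrt((x₂-x₁)² + (y₂-y₁)²)
dx = 5 - (-8) = 13
dy = 10 - (-19) = 29
d = sqrt(13² + 29²) = sqrt(169 + 841) = sqrt(1010) = 31.78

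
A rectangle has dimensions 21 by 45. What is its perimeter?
Perimeter = 2 * (length + width)
Perimeter = 2 * (21 + 45)
Perimeter = 2 * 66
Perimeter = 132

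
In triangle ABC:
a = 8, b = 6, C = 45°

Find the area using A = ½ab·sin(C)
A = ½·8·6·sin(45°) = ½·48·0.707107 = 16.97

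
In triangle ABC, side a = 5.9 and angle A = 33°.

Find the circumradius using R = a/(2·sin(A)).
R = a/(2·sin(A)) = 5.9/(2·sin(33°))
R = 5.9/(2·0.544639) = 5.9/1.089278 = 5.416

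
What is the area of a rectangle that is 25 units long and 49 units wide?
Area = length * width
Area = 25 * 49
Area = 1225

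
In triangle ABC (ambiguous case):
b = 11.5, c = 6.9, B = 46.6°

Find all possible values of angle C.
sin(C)/c = sin(B)/b  →  sin(C) = c·sin(B)/b = 6.9·sin(46.6°)/11.5 = 0.435945
C₁ = arcsin(0.435945) = 25.85°,  C₂ = 180° - C₁ = 154.15°
Check C₂: A = 180° - 46.6° - 154.15° = -20.75° ≤ 0, rejected
C = 25.85° (one solution)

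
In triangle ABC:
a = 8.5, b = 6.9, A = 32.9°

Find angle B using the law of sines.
sin(B)/b = sin(A)/a
sin(B) = b·sin(A)/a = 6.9·sin(32.9°)/8.5 = 0.440930
B = arcsin(0.440930) = 26.16°  (b ≤ a, so B ≤ A and the acute solution is unique)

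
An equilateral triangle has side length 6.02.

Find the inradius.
For an equilateral triangle, r = s/(2√3) where s is the side.
r = 6.02/(2√3) = 6.02/3.464102 = 1.738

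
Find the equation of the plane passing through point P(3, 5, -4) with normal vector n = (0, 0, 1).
d = n·P = (0)(3) + (0)(5) + (1)(-4) = -4
Plane: z = -4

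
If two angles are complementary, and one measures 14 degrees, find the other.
Complementary angles sum to 90 degrees.
Other angle = 90 - 14
Other angle = 76 degrees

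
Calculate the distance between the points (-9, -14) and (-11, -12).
Using the distance formula: d = sqrt((x₂-x₁)² + (y₂-y₁)²)
dx = (-11) - (-9) = -2
dy = (-12) - (-14) = 2
d = sqrt((-2)² + 2²) = sqrt(4 + 4) = sqrt(8) = 2.83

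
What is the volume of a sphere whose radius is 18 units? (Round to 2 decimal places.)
Volume = (4/3) * pi * r³
Volume = (4/3) * pi * 18³
Volume = (4/3) * pi * 5832
Volume = 24429.02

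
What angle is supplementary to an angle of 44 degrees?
Supplementary angles sum to 180 degrees.
Other angle = 180 - 44
Other angle = 136 degrees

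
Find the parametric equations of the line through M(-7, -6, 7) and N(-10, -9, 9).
Direction vector d = N - M = (-3, -3, 2)
x = -7 - 3t, y = -6 - 3t, z = 7 + 2t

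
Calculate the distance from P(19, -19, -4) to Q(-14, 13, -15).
d = √[(-33)² + (32)² + (-11)²] = √2234 = 47.27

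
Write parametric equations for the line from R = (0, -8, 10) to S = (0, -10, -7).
Direction vector d = S - R = (0, -2, -17)
x = 0, y = -8 - 2t, z = 10 - 17t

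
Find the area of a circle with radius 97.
Area = pi * r²
Area = pi * 97²
Area = pi * 9409
Area = 29559.25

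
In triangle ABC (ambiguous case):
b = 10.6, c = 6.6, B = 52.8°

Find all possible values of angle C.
sin(C)/c = sin(B)/b  →  sin(C) = c·sin(B)/b = 6.6·sin(52.8°)/10.6 = 0.495953
C₁ = arcsin(0.495953) = 29.73°,  C₂ = 180° - C₁ = 150.27°
Check C₂: A = 180° - 52.8° - 150.27° = -23.07° ≤ 0, rejected
C = 29.73° (one solution)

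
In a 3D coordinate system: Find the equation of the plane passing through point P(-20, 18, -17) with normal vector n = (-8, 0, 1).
d = n·P = (-8)(-20) + (0)(18) + (1)(-17) = 143
Plane: -8x + z = 143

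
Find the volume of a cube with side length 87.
Volume = s³
Volume = 87³
Volume = 658503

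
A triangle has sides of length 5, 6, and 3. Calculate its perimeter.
Perimeter = sum of all sides
Perimeter = 5 + 6 + 3
Perimeter = 14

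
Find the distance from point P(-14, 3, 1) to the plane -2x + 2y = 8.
d = |(-2)(-14) + 2(3) + 0(1) - (8)| / √((-2)² + 2² + 0²) = 26/√8 = 9.192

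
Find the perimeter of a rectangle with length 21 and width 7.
Perimeter = 2 * (length + width)
Perimeter = 2 * (21 + 7)
Perimeter = 2 * 28
Perimeter = 56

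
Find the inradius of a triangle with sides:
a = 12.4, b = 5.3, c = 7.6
s = (a+b+c)/2 = (12.4+5.3+7.6)/2 = 12.65
Area = √(s(s-a)(s-b)(s-c)) = √(12.65·0.25·7.35·5.05) = 10.8344
r = Area/s = 10.8344/12.65 = 0.8565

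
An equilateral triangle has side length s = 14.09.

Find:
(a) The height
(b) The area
(a) Height h = s·√3/2 = 14.09·√3/2 = 12.2
(b) Area = (√3/4)·s² = (√3/4)·14.09² = (√3/4)·198.528 = 85.97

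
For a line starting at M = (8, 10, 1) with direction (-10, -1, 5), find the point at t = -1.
P(-1) = (8 + (-10)(-1), 10 + (-1)(-1), 1 + 5(-1)) = (18, 11, -4)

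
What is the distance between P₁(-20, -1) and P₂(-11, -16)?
Using the distance formula: d = sqrt((x₂-x₁)² + (y₂-y₁)²)
dx = (-11) - (-20) = 9
dy = (-16) - (-1) = -15
d = sqrt(9² + (-15)²) = sqrt(81 + 225) = sqrt(306) = 17.49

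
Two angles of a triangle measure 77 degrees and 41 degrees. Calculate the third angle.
Sum of angles in a triangle = 180 degrees
Third angle = 180 - 77 - 41
Third angle = 62 degrees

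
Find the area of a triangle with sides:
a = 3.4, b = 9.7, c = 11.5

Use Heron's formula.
s = (a+b+c)/2 = (3.4+9.7+11.5)/2 = 12.3
A = √(s(s-a)(s-b)(s-c)) = √(12.3·8.9·2.6·0.8)
A = √227.698 = 15.09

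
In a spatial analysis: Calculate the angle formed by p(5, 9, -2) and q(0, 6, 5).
p·q = 44, |p|² = 110, |q|² = 61
cos θ = 44/√6710 ≈ 0.5371
θ ≈ 57.51°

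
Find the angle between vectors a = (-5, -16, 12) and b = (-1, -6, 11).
a·b = 233, |a|² = 425, |b|² = 158
cos θ = 233/√67150 ≈ 0.8992
θ ≈ 25.95°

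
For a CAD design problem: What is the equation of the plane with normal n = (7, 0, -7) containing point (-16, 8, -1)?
d = n·P = (7)(-16) + (0)(8) + (-7)(-1) = -105
Plane: 7x - 7z = -105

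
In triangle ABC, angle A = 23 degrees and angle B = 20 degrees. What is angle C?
Sum of angles in a triangle = 180 degrees
Third angle = 180 - 23 - 20
Third angle = 137 degrees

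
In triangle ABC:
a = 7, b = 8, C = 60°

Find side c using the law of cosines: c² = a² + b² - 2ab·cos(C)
c² = 7² + 8² - 2·7·8·cos(60°)
c² = 49 + 64 - 112·0.5000 = 57
c = √57 = 7.55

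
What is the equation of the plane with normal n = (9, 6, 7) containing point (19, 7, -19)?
d = n·P = (9)(19) + (6)(7) + (7)(-19) = 80
Plane: 9x + 6y + 7z = 80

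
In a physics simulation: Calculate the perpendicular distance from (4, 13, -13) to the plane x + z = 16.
d = |1(4) + 0(13) + 1(-13) - (16)| / √(1² + 0² + 1²) = 25/√2 = 17.68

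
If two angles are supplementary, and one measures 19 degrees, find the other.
Supplementary angles sum to 180 degrees.
Other angle = 180 - 19
Other angle = 161 degrees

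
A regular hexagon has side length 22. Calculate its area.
For a regular 6-gon with side length s = 22:
Apothem a = s / (2*tan(pi/6)) = 22 / (2*tan(pi/6)) ≈ 19.0526
Perimeter P = 6 * 22 = 132
Area = (1/2) * P * a = (1/2) * 132 * 19.0526 = 1257.47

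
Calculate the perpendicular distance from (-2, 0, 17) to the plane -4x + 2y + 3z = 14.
d = |(-4)(-2) + 2(0) + 3(17) - (14)| / √((-4)² + 2² + 3²) = 45/√29 = 8.356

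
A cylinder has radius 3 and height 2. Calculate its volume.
Volume = pi * r² * h
Volume = pi * 3² * 2
Volume = pi * 9 * 2
Volume = pi * 18
Volume = 56.55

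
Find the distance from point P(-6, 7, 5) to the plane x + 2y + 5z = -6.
d = |1(-6) + 2(7) + 5(5) - (-6)| / √(1² + 2² + 5²) = 39/√30 = 7.12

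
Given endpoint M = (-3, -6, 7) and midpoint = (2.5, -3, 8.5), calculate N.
N = (2×2.5 - (-3), 2×(-3) - (-6), 2×8.5 - 7) = (8, 0, 10)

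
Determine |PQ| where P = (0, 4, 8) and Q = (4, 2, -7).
d = √[(4)² + (-2)² + (-15)²] = √245 = 15.65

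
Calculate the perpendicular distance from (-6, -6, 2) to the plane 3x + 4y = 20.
d = |3(-6) + 4(-6) + 0(2) - (20)| / √(3² + 4² + 0²) = 62/√25 = 12.4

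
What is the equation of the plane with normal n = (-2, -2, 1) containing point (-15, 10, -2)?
d = n·P = (-2)(-15) + (-2)(10) + (1)(-2) = 8
Plane: -2x - 2y + z = 8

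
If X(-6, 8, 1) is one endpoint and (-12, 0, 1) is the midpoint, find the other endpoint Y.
Y = (2×(-12) - (-6), 2×0 - 8, 2×1 - 1) = (-18, -8, 1)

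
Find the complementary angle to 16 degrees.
Complementary angles sum to 90 degrees.
Other angle = 90 - 16
Other angle = 74 degrees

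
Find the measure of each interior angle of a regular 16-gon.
Interior angle of a regular n-gon = (n-2)*180/n
Interior angle = (16-2)*180/16
Interior angle = 14*180/16
Interior angle = 2520/16
Interior angle = 157.50 degrees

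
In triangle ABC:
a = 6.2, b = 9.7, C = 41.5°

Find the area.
Using A = ½ab·sin(C):
A = ½·6.2·9.7·sin(41.5°) = ½·60.14·0.662620 = 19.92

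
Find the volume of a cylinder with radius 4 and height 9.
Volume = pi * r² * h
Volume = pi * 4² * 9
Volume = pi * 16 * 9
Volume = pi * 144
Volume = 452.39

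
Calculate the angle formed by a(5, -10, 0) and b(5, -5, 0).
a·b = 75, |a|² = 125, |b|² = 50
cos θ = 75/√6250 ≈ 0.9487
θ ≈ 18.43°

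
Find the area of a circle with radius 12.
Area = pi * r²
Area = pi * 12²
Area = pi * 144
Area = 452.39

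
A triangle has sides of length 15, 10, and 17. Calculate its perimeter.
Perimeter = sum of all sides
Perimeter = 15 + 10 + 17
Perimeter = 42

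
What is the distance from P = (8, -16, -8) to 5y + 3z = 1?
d = |0(8) + 5(-16) + 3(-8) - (1)| / √(0² + 5² + 3²) = 105/√34 = 18.01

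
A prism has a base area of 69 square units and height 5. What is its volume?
Volume = base area * height
Volume = 69 * 5
Volume = 345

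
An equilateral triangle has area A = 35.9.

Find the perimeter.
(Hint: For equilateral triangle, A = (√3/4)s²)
A = (√3/4)s²  →  s² = 4A/√3 = 4·35.9/√3 = 82.9075
s = 9.10536
Perimeter = 3s = 27.32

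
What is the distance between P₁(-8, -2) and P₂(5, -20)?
Using the distance formula: d = sqrt((x₂-x₁)² + (y₂-y₁)²)
dx = 5 - (-8) = 13
dy = (-20) - (-2) = -18
d = sqrt(13² + (-18)²) = sqrt(169 + 324) = sqrt(493) = 22.20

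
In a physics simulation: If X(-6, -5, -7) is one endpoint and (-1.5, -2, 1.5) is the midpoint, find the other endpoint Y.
Y = (2×(-1.5) - (-6), 2×(-2) - (-5), 2×1.5 - (-7)) = (3, 1, 10)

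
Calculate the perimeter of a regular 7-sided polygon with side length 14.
Perimeter = number of sides * side length
Perimeter = 7 * 14
Perimeter = 98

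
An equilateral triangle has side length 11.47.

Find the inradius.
For an equilateral triangle, r = s/(2√3) where s is the side.
r = 11.47/(2√3) = 11.47/3.464102 = 3.311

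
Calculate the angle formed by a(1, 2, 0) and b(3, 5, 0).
a·b = 13, |a|² = 5, |b|² = 34
cos θ = 13/√170 ≈ 0.9971
θ ≈ 4.399°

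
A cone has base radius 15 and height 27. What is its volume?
Volume = (1/3) * pi * r² * h
Volume = (1/3) * pi * 15² * 27
Volume = (1/3) * pi * 225 * 27
Volume = (1/3) * pi * 6075
Volume = 6361.73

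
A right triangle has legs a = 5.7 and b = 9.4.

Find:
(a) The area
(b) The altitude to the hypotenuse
(a) Area = ½ab = ½·5.7·9.4 = 26.79
(b) Hypotenuse c = √(5.7² + 9.4²) = √120.85 = 10.9932
    Area = ½·c·h_c  →  h_c = 2·Area/c = 2·26.79/10.9932 = 4.874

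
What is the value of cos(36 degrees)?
cos(36 degrees) = 0.809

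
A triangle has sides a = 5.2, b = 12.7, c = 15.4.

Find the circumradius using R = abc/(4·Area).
s = (a+b+c)/2 = 16.65
Area = √(s(s-a)(s-b)(s-c)) = √(16.65·11.45·3.95·1.25) = 30.6806
R = abc/(4·Area) = (5.2·12.7·15.4)/(4·30.6806) = 1017.016/122.7224 = 8.287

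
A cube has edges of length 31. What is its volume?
Volume = s³
Volume = 31³
Volume = 29791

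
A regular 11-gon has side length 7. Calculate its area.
For a regular 11-gon with side length s = 7:
Apothem a = s / (2*tan(pi/11)) = 7 / (2*tan(pi/11)) ≈ 11.9199
Perimeter P = 11 * 7 = 77
Area = (1/2) * P * a = (1/2) * 77 * 11.9199 = 458.92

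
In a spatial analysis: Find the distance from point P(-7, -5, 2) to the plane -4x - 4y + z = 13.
d = |(-4)(-7) + (-4)(-5) + 1(2) - (13)| / √((-4)² + (-4)² + 1²) = 37/√33 = 6.441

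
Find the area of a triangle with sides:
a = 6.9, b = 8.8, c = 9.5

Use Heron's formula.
s = (a+b+c)/2 = (6.9+8.8+9.5)/2 = 12.6
A = √(s(s-a)(s-b)(s-c)) = √(12.6·5.7·3.8·3.1)
A = √846.04 = 29.09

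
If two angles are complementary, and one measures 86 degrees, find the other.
Complementary angles sum to 90 degrees.
Other angle = 90 - 86
Other angle = 4 degrees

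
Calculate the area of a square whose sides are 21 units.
Area = s²
Area = 21²
Area = 441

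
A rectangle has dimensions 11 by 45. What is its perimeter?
Perimeter = 2 * (length + width)
Perimeter = 2 * (11 + 45)
Perimeter = 2 * 56
Perimeter = 112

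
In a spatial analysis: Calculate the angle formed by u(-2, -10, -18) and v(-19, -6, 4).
u·v = 26, |u|² = 428, |v|² = 413
cos θ = 26/√176764 ≈ 0.06184
θ ≈ 86.45°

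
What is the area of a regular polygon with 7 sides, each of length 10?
For a regular 7-gon with side length s = 10:
Apothem a = s / (2*tan(pi/7)) = 10 / (2*tan(pi/7)) ≈ 10.3826
Perimeter P = 7 * 10 = 70
Area = (1/2) * P * a = (1/2) * 70 * 10.3826 = 363.39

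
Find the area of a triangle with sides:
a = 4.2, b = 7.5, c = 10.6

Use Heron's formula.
s = (a+b+c)/2 = (4.2+7.5+10.6)/2 = 11.15
A = √(s(s-a)(s-b)(s-c)) = √(11.15·6.95·3.65·0.55)
A = √155.566 = 12.47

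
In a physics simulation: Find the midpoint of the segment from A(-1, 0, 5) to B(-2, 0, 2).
Midpoint = ((-1-2)/2, (0+0)/2, (5+2)/2) = (-1.5, 0, 3.5)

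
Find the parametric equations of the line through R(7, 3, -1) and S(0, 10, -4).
Direction vector d = S - R = (-7, 7, -3)
x = 7 - 7t, y = 3 + 7t, z = -1 - 3t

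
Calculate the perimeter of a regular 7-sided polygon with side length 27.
Perimeter = number of sides * side length
Perimeter = 7 * 27
Perimeter = 189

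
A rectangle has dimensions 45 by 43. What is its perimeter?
Perimeter = 2 * (length + width)
Perimeter = 2 * (45 + 43)
Perimeter = 2 * 88
Perimeter = 176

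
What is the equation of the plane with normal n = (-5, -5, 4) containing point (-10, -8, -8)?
d = n·P = (-5)(-10) + (-5)(-8) + (4)(-8) = 58
Plane: -5x - 5y + 4z = 58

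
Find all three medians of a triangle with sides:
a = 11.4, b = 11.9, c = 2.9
Using m_x = ½√(2y² + 2z² - x²):
m_a = ½√(2·11.9² + 2·2.9² - 11.4²) = ½√170.08 = 6.521
m_b = ½√(2·11.4² + 2·2.9² - 11.9²) = ½√135.13 = 5.812
m_c = ½√(2·11.4² + 2·11.9² - 2.9²) = ½√534.73 = 11.56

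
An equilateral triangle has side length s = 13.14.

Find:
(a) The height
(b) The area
(a) Height h = s·√3/2 = 13.14·√3/2 = 11.38
(b) Area = (√3/4)·s² = (√3/4)·13.14² = (√3/4)·172.66 = 74.76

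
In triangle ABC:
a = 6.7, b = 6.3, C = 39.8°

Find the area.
Using A = ½ab·sin(C):
A = ½·6.7·6.3·sin(39.8°) = ½·42.21·0.640110 = 13.51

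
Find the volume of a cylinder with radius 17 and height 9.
Volume = pi * r² * h
Volume = pi * 17² * 9
Volume = pi * 289 * 9
Volume = pi * 2601
Volume = 8171.28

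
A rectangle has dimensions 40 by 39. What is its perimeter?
Perimeter = 2 * (length + width)
Perimeter = 2 * (40 + 39)
Perimeter = 2 * 79
Perimeter = 158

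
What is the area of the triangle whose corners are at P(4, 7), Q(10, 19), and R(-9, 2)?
Using the coordinate formula: Area = (1/2)|x₁(y₂-y₃) + x₂(y₃-y₁) + x₃(y₁-y₂)|
Area = (1/2)|4(19-2) + 10(2-7) + (-9)(7-19)|
Area = (1/2)|4*17 + 10*(-5) + (-9)*(-12)|
Area = (1/2)|68 + (-50) + 108|
Area = (1/2)*126 = 63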